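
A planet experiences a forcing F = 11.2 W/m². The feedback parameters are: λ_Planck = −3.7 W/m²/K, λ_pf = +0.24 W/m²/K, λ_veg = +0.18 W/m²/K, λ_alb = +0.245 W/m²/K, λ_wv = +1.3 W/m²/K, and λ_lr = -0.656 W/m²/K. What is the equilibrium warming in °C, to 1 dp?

Net feedback parameter λ = (−3.7) + (+0.24) + (+0.18) + (+0.245) + (+1.3) + (-0.656) = -2.391 W/m²/K.
ΔT = −F/λ = −11.2/(-2.391) = 4.7 °C.

4.7 °C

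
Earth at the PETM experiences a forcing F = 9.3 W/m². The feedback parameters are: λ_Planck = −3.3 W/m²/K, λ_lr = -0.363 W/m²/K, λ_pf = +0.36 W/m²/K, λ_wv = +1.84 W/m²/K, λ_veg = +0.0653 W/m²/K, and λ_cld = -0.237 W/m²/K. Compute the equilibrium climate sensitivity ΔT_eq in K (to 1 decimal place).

Net feedback parameter λ = (−3.3) + (-0.363) + (+0.36) + (+1.84) + (+0.0653) + (-0.237) = -1.6347 W/m²/K.
ΔT = −F/λ = −9.3/(-1.6347) = 5.7 K.

5.7 K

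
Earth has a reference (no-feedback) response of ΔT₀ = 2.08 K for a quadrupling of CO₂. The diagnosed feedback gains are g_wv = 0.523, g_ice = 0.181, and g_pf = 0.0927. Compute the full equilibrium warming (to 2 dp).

Total gain g = 0.523 + 0.181 + 0.0927 = 0.7967.
Amplification A = 1/(1 − 0.7967) = 4.919.
ΔT = 2.08 × 4.919 = 10.23 K.

10.23 K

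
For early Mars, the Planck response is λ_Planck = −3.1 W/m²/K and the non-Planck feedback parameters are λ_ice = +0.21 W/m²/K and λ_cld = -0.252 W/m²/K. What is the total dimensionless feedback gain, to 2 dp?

Convert to gains: g_ice = 0.21/3.1 = 0.06774; g_cld = -0.252/3.1 = -0.08129.
Total gain g = -0.01355.

-0.01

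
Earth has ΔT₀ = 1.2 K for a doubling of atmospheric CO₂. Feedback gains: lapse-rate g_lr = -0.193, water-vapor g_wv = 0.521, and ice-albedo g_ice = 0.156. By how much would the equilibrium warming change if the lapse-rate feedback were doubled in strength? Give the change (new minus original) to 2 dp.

Original: g = 0.484, ΔT = 1.2/(1−0.484) = 2.3256 K.
With doubled lapse-rate: g' = 0.291, ΔT' = 1.2/(1−0.291) = 1.6925 K.
Change = 1.6925 − 2.3256 = -0.63 K.

-0.63 K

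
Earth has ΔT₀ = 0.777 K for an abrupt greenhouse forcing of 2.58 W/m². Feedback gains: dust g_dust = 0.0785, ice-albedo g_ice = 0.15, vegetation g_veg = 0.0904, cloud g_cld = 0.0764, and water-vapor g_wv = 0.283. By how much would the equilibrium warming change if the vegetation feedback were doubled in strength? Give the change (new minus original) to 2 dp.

Original: g = 0.6783, ΔT = 0.777/(1−0.6783) = 2.4153 K.
With doubled vegetation: g' = 0.7687, ΔT' = 0.777/(1−0.7687) = 3.3593 K.
Change = 3.3593 − 2.4153 = 0.94 K.

0.94 K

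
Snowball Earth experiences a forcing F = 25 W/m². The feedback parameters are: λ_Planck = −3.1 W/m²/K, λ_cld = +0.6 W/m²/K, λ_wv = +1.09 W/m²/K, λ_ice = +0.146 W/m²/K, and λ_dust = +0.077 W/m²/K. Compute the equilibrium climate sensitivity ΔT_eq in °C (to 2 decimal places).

Net feedback parameter λ = (−3.1) + (+0.6) + (+1.09) + (+0.146) + (+0.077) = -1.187 W/m²/K.
ΔT = −F/λ = −25/(-1.187) = 21.06 °C.

21.06 °C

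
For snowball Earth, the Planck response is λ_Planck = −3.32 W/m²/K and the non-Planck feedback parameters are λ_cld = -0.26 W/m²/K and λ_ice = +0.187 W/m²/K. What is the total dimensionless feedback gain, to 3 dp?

-0.022

Convert to gains: g_cld = -0.26/3.32 = -0.07831; g_ice = 0.187/3.32 = 0.05633.
Total gain g = -0.02198.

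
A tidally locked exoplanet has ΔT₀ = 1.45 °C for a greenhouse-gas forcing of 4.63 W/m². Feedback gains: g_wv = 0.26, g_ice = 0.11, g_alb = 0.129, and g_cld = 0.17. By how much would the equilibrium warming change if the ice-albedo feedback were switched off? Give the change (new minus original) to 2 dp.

Original: g = 0.669, ΔT = 1.45/(1−0.669) = 4.3807 °C.
Without ice-albedo: g' = 0.559, ΔT' = 1.45/(1−0.559) = 3.2880 °C.
Change = 3.2880 − 4.3807 = -1.09 °C.

-1.09 °C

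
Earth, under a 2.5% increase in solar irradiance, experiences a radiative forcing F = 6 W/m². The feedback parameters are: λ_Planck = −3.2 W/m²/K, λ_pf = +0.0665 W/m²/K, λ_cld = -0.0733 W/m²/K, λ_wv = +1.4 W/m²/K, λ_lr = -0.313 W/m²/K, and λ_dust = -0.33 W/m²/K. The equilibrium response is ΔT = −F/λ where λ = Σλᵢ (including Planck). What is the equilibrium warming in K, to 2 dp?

Net feedback parameter λ = (−3.2) + (+0.0665) + (-0.0733) + (+1.4) + (-0.313) + (-0.33) = -2.4498 W/m²/K.
ΔT = −F/λ = −6/(-2.4498) = 2.45 K.

2.45 K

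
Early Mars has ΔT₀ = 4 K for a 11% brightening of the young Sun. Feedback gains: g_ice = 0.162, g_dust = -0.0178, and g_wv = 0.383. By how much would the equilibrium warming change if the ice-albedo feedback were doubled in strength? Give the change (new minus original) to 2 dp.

Original: g = 0.5272, ΔT = 4/(1−0.5272) = 8.4602 K.
With doubled ice-albedo: g' = 0.6892, ΔT' = 4/(1−0.6892) = 12.8700 K.
Change = 12.8700 − 8.4602 = 4.41 K.

4.41 K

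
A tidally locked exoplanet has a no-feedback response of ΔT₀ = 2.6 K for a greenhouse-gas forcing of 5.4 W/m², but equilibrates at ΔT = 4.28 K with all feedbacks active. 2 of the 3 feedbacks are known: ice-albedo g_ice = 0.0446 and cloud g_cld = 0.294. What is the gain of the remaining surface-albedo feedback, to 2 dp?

0.05

Amplification A = ΔT/ΔT₀ = 4.28/2.6 = 1.646.
Total gain g = 1 − 1/A = 1 − 1/1.646 = 0.3925.
Known gains sum to 0.0446 + 0.294 = 0.3386.
g_alb = 0.3925 − 0.3386 = 0.05.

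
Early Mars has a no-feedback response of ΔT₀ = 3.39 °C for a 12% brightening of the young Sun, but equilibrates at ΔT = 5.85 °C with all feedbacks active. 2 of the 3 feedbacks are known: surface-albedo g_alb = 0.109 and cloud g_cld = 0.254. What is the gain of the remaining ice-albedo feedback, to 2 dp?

Amplification A = ΔT/ΔT₀ = 5.85/3.39 = 1.726.
Total gain g = 1 − 1/A = 1 − 1/1.726 = 0.4206.
Known gains sum to 0.109 + 0.254 = 0.363.
g_ice = 0.4206 − 0.363 = 0.06.

0.06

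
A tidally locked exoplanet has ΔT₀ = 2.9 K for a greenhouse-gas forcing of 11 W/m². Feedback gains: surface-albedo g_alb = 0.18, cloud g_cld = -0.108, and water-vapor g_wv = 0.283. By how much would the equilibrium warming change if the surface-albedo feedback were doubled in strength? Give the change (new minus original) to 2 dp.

1.74 K

Original: g = 0.355, ΔT = 2.9/(1−0.355) = 4.4961 K.
With doubled surface-albedo: g' = 0.535, ΔT' = 2.9/(1−0.535) = 6.2366 K.
Change = 6.2366 − 4.4961 = 1.74 K.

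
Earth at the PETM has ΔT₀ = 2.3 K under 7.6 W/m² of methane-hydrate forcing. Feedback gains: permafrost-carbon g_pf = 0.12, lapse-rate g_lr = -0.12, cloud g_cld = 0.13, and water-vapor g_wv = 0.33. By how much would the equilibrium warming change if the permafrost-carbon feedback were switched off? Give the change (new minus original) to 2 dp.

Original: g = 0.46, ΔT = 2.3/(1−0.46) = 4.2593 K.
Without permafrost-carbon: g' = 0.34, ΔT' = 2.3/(1−0.34) = 3.4848 K.
Change = 3.4848 − 4.2593 = -0.77 K.

-0.77 K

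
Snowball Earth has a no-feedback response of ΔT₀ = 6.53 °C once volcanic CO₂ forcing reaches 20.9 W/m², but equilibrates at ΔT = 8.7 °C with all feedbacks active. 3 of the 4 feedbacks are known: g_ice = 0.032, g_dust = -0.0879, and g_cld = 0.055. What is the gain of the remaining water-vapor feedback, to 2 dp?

0.25

Amplification A = ΔT/ΔT₀ = 8.7/6.53 = 1.332.
Total gain g = 1 − 1/A = 1 − 1/1.332 = 0.2492.
Known gains sum to 0.032 − 0.0879 + 0.055 = -0.0009.
g_wv = 0.2492 + 0.0009 = 0.25.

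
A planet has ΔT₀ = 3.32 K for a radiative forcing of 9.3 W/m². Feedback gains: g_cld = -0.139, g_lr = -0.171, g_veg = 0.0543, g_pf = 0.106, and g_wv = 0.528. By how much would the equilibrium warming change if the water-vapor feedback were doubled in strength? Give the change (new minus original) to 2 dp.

30.09 K

Original: g = 0.3783, ΔT = 3.32/(1−0.3783) = 5.3402 K.
With doubled water-vapor: g' = 0.9063, ΔT' = 3.32/(1−0.9063) = 35.4322 K.
Change = 35.4322 − 5.3402 = 30.09 K.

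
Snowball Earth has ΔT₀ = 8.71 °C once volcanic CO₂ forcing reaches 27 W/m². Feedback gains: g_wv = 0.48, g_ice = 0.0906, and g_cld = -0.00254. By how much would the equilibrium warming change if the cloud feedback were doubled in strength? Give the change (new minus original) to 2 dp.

-0.12 °C

Original: g = 0.56806, ΔT = 8.71/(1−0.56806) = 20.1648 °C.
With doubled cloud: g' = 0.56552, ΔT' = 8.71/(1−0.56552) = 20.0470 °C.
Change = 20.0470 − 20.1648 = -0.12 °C.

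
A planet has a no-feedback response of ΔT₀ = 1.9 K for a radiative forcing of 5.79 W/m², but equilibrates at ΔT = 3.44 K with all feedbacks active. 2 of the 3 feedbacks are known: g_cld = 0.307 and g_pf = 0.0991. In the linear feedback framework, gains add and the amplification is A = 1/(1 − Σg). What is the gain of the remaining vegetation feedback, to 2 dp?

0.04

Amplification A = ΔT/ΔT₀ = 3.44/1.9 = 1.811.
Total gain g = 1 − 1/A = 1 − 1/1.811 = 0.4478.
Known gains sum to 0.307 + 0.0991 = 0.4061.
g_veg = 0.4478 − 0.4061 = 0.04.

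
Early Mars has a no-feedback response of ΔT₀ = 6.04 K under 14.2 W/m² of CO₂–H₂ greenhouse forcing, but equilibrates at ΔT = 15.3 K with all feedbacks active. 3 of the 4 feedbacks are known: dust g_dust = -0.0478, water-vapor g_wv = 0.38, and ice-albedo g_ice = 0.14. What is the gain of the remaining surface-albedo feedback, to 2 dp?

Amplification A = ΔT/ΔT₀ = 15.3/6.04 = 2.533.
Total gain g = 1 − 1/A = 1 − 1/2.533 = 0.6052.
Known gains sum to -0.0478 + 0.38 + 0.14 = 0.4722.
g_alb = 0.6052 − 0.4722 = 0.13.

0.13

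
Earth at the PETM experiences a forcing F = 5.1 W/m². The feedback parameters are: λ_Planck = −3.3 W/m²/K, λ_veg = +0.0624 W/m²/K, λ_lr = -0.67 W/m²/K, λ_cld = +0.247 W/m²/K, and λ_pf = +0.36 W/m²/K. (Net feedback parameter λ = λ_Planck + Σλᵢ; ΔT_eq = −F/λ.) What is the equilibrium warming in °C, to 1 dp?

1.5 °C

Net feedback parameter λ = (−3.3) + (+0.0624) + (-0.67) + (+0.247) + (+0.36) = -3.3006 W/m²/K.
ΔT = −F/λ = −5.1/(-3.3006) = 1.5 °C.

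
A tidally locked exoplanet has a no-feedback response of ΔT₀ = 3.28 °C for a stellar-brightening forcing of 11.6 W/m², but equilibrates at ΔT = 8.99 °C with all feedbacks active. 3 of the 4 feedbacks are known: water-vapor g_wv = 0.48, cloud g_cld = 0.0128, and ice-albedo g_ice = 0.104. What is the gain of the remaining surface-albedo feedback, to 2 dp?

0.04

Amplification A = ΔT/ΔT₀ = 8.99/3.28 = 2.741.
Total gain g = 1 − 1/A = 1 − 1/2.741 = 0.6352.
Known gains sum to 0.48 + 0.0128 + 0.104 = 0.5968.
g_alb = 0.6352 − 0.5968 = 0.04.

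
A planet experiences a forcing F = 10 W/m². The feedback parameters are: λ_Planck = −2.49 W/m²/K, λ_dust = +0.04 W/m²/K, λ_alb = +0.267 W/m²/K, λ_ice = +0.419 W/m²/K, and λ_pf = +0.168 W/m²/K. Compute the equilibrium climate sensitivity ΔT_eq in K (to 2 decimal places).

6.27 K

Net feedback parameter λ = (−2.49) + (+0.04) + (+0.267) + (+0.419) + (+0.168) = -1.596 W/m²/K.
ΔT = −F/λ = −10/(-1.596) = 6.27 K.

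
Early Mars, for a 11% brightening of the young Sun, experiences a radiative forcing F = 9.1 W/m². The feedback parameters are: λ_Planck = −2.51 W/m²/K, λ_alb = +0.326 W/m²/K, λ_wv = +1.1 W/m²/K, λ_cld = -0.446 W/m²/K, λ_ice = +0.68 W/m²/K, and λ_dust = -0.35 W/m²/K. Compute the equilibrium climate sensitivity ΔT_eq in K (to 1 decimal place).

7.6 K

Net feedback parameter λ = (−2.51) + (+0.326) + (+1.1) + (-0.446) + (+0.68) + (-0.35) = -1.2 W/m²/K.
ΔT = −F/λ = −9.1/(-1.2) = 7.6 K.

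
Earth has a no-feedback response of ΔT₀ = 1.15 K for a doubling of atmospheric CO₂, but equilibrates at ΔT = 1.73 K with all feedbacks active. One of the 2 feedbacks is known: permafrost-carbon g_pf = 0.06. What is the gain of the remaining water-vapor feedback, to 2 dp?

Amplification A = ΔT/ΔT₀ = 1.73/1.15 = 1.504.
Total gain g = 1 − 1/A = 1 − 1/1.504 = 0.3351.
The known gain is 0.06.
g_wv = 0.3351 − 0.06 = 0.28.

0.28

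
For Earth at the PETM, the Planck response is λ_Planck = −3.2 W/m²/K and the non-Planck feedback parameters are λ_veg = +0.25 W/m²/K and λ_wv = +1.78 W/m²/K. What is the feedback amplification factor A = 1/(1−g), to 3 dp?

2.735

Convert to gains: g_veg = 0.25/3.2 = 0.07812; g_wv = 1.78/3.2 = 0.5563.
Total gain g = 0.63442.
A = 1/(1 − 0.63442) = 2.735.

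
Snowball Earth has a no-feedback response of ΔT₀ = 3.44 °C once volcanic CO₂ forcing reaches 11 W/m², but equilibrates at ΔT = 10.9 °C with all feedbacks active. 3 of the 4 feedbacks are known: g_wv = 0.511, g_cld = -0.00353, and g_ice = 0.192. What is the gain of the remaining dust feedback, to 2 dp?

-0.02

Amplification A = ΔT/ΔT₀ = 10.9/3.44 = 3.169.
Total gain g = 1 − 1/A = 1 − 1/3.169 = 0.6844.
Known gains sum to 0.511 − 0.00353 + 0.192 = 0.69947.
g_dust = 0.6844 − 0.69947 = -0.02.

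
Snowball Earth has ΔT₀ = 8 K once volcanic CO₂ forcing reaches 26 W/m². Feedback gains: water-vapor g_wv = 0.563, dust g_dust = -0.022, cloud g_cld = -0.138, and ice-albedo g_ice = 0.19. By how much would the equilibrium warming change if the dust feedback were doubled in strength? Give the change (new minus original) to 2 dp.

-1.01 K

Original: g = 0.593, ΔT = 8/(1−0.593) = 19.6560 K.
With doubled dust: g' = 0.571, ΔT' = 8/(1−0.571) = 18.6480 K.
Change = 18.6480 − 19.6560 = -1.01 K.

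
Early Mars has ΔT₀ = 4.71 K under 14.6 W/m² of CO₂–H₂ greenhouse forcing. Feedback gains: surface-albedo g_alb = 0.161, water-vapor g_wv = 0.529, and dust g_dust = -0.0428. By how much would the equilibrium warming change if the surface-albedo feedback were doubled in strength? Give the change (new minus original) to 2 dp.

11.21 K

Original: g = 0.6472, ΔT = 4.71/(1−0.6472) = 13.3503 K.
With doubled surface-albedo: g' = 0.8082, ΔT' = 4.71/(1−0.8082) = 24.5568 K.
Change = 24.5568 − 13.3503 = 11.21 K.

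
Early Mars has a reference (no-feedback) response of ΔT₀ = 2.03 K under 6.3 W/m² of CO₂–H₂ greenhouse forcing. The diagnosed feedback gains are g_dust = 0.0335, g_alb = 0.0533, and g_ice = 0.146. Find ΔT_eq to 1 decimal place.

2.6 K

Total gain g = 0.0335 + 0.0533 + 0.146 = 0.2328.
Amplification A = 1/(1 − 0.2328) = 1.303.
ΔT = 2.03 × 1.303 = 2.6 K.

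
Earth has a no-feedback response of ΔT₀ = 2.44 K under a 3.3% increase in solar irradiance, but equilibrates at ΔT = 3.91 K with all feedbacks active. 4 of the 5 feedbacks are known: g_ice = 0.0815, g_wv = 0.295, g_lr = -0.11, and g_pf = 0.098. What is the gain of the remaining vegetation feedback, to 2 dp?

0.01

Amplification A = ΔT/ΔT₀ = 3.91/2.44 = 1.602.
Total gain g = 1 − 1/A = 1 − 1/1.602 = 0.3758.
Known gains sum to 0.0815 + 0.295 − 0.11 + 0.098 = 0.3645.
g_veg = 0.3758 − 0.3645 = 0.01.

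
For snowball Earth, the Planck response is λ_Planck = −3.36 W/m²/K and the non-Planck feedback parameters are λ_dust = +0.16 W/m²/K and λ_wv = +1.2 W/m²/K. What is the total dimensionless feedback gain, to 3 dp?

0.405

Convert to gains: g_dust = 0.16/3.36 = 0.04762; g_wv = 1.2/3.36 = 0.3571.
Total gain g = 0.40472.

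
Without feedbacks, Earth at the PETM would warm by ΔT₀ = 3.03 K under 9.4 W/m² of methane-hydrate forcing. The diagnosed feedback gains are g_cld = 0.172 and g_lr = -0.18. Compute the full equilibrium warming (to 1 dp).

Total gain g = 0.172 − 0.18 = -0.008.
Amplification A = 1/(1 + 0.008) = 0.9921.
ΔT = 3.03 × 0.9921 = 3.0 K.

3.0 K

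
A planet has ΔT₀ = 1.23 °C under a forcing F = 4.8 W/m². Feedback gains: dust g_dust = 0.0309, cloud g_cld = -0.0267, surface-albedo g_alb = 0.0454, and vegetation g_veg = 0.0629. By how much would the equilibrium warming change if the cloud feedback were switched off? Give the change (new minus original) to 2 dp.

Original: g = 0.1125, ΔT = 1.23/(1−0.1125) = 1.3859 °C.
Without cloud: g' = 0.1392, ΔT' = 1.23/(1−0.1392) = 1.4289 °C.
Change = 1.4289 − 1.3859 = 0.04 °C.

0.04 °C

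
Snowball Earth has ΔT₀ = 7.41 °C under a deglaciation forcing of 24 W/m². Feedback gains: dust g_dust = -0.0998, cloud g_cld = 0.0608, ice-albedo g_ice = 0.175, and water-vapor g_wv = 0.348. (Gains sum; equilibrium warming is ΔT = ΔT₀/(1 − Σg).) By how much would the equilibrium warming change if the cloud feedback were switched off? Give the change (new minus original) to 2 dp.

-1.51 °C

Original: g = 0.484, ΔT = 7.41/(1−0.484) = 14.3605 °C.
Without cloud: g' = 0.4232, ΔT' = 7.41/(1−0.4232) = 12.8467 °C.
Change = 12.8467 − 14.3605 = -1.51 °C.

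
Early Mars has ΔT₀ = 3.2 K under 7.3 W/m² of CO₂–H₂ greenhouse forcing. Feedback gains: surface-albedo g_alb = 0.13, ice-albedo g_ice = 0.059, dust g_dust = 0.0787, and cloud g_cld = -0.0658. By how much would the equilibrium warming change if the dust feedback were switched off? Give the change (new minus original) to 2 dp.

Original: g = 0.2019, ΔT = 3.2/(1−0.2019) = 4.0095 K.
Without dust: g' = 0.1232, ΔT' = 3.2/(1−0.1232) = 3.6496 K.
Change = 3.6496 − 4.0095 = -0.36 K.

-0.36 K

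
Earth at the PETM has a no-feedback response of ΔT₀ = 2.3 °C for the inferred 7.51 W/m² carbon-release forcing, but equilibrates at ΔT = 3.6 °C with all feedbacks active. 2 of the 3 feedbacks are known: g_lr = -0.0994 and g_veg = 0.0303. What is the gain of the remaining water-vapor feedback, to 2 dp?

0.43

Amplification A = ΔT/ΔT₀ = 3.6/2.3 = 1.565.
Total gain g = 1 − 1/A = 1 − 1/1.565 = 0.361.
Known gains sum to -0.0994 + 0.0303 = -0.0691.
g_wv = 0.361 + 0.0691 = 0.43.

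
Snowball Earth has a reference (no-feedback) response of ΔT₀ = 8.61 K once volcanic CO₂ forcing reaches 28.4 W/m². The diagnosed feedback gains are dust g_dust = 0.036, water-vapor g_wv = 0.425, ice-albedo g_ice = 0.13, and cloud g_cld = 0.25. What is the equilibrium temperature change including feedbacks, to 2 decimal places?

54.15 K

Total gain g = 0.036 + 0.425 + 0.13 + 0.25 = 0.841.
Amplification A = 1/(1 − 0.841) = 6.289.
ΔT = 8.61 × 6.289 = 54.15 K.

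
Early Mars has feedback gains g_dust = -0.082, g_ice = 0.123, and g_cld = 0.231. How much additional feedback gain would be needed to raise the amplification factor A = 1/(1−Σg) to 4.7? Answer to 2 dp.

0.52

Current total gain = 0.272.
Target gain for A = 4.7: g* = 1 − 1/4.7 = 0.7872.
Additional gain needed = 0.7872 − 0.272 = 0.52.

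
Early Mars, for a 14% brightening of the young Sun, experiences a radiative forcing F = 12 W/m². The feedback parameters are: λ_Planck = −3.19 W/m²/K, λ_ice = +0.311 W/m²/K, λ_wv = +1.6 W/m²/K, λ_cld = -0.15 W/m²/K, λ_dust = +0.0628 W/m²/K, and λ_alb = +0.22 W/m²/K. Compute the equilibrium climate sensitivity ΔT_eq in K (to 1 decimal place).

10.5 K

Net feedback parameter λ = (−3.19) + (+0.311) + (+1.6) + (-0.15) + (+0.0628) + (+0.22) = -1.1462 W/m²/K.
ΔT = −F/λ = −12/(-1.1462) = 10.5 K.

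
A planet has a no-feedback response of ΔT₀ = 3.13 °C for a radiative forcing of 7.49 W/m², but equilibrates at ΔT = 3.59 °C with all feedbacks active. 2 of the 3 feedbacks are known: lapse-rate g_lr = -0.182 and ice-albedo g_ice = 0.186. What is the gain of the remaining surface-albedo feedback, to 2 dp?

Amplification A = ΔT/ΔT₀ = 3.59/3.13 = 1.147.
Total gain g = 1 − 1/A = 1 − 1/1.147 = 0.1282.
Known gains sum to -0.182 + 0.186 = 0.004.
g_alb = 0.1282 − 0.004 = 0.12.

0.12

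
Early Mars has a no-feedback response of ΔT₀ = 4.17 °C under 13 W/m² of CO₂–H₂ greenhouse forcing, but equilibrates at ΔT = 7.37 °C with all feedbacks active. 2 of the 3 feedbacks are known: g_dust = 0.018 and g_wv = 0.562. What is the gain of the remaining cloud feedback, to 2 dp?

-0.15

Amplification A = ΔT/ΔT₀ = 7.37/4.17 = 1.767.
Total gain g = 1 − 1/A = 1 − 1/1.767 = 0.4341.
Known gains sum to 0.018 + 0.562 = 0.58.
g_cld = 0.4341 − 0.58 = -0.15.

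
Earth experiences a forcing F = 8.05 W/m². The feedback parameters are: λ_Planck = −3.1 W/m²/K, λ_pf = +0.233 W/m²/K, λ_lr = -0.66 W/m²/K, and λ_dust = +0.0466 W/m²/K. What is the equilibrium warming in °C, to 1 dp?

2.3 °C

Net feedback parameter λ = (−3.1) + (+0.233) + (-0.66) + (+0.0466) = -3.4804 W/m²/K.
ΔT = −F/λ = −8.05/(-3.4804) = 2.3 °C.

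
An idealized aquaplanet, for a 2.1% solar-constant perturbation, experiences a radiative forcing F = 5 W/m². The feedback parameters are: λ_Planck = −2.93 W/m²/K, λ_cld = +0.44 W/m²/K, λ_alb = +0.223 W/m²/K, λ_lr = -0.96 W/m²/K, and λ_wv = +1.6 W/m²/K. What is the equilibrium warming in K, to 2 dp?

Net feedback parameter λ = (−2.93) + (+0.44) + (+0.223) + (-0.96) + (+1.6) = -1.627 W/m²/K.
ΔT = −F/λ = −5/(-1.627) = 3.07 K.

3.07 K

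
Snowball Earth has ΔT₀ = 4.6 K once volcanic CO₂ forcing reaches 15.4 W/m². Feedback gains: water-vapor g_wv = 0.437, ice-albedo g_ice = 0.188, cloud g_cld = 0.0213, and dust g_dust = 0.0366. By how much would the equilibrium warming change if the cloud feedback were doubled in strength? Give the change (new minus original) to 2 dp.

1.04 K

Original: g = 0.6829, ΔT = 4.6/(1−0.6829) = 14.5065 K.
With doubled cloud: g' = 0.7042, ΔT' = 4.6/(1−0.7042) = 15.5510 K.
Change = 15.5510 − 14.5065 = 1.04 K.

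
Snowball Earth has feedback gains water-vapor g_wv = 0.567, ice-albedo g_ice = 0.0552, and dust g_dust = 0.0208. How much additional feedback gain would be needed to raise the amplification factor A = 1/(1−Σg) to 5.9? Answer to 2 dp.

0.19

Current total gain = 0.643.
Target gain for A = 5.9: g* = 1 − 1/5.9 = 0.8305.
Additional gain needed = 0.8305 − 0.643 = 0.19.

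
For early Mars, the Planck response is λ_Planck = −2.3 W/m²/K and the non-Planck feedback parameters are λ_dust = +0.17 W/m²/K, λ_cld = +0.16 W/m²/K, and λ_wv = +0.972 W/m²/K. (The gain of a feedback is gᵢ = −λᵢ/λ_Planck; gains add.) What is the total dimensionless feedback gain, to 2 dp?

Convert to gains: g_dust = 0.17/2.3 = 0.07391; g_cld = 0.16/2.3 = 0.06957; g_wv = 0.972/2.3 = 0.4226.
Total gain g = 0.56608.

0.57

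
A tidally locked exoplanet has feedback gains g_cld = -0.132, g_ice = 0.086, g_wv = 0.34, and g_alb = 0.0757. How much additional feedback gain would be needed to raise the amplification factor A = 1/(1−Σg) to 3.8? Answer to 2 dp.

Current total gain = 0.3697.
Target gain for A = 3.8: g* = 1 − 1/3.8 = 0.7368.
Additional gain needed = 0.7368 − 0.3697 = 0.37.

0.37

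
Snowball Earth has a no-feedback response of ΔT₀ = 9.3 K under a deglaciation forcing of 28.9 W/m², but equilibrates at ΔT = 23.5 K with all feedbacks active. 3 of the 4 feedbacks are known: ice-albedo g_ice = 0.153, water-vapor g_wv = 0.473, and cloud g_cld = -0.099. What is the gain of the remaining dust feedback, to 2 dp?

Amplification A = ΔT/ΔT₀ = 23.5/9.3 = 2.527.
Total gain g = 1 − 1/A = 1 − 1/2.527 = 0.6043.
Known gains sum to 0.153 + 0.473 − 0.099 = 0.527.
g_dust = 0.6043 − 0.527 = 0.08.

0.08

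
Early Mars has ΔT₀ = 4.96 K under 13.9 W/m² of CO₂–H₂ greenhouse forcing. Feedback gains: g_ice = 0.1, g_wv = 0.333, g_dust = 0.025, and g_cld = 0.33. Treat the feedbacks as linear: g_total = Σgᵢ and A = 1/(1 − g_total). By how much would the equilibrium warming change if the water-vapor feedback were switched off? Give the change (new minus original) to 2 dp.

Original: g = 0.788, ΔT = 4.96/(1−0.788) = 23.3962 K.
Without water-vapor: g' = 0.455, ΔT' = 4.96/(1−0.455) = 9.1009 K.
Change = 9.1009 − 23.3962 = -14.30 K.

-14.30 K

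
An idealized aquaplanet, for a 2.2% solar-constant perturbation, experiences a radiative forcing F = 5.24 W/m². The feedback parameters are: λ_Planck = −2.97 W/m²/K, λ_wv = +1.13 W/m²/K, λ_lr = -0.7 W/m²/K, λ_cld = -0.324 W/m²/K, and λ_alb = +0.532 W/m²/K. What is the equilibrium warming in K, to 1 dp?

Net feedback parameter λ = (−2.97) + (+1.13) + (-0.7) + (-0.324) + (+0.532) = -2.332 W/m²/K.
ΔT = −F/λ = −5.24/(-2.332) = 2.2 K.

2.2 K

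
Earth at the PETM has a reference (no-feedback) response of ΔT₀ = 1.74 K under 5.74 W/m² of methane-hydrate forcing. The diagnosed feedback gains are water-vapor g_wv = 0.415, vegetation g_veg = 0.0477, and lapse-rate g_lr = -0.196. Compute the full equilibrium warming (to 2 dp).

2.37 K

Total gain g = 0.415 + 0.0477 − 0.196 = 0.2667.
Amplification A = 1/(1 − 0.2667) = 1.364.
ΔT = 1.74 × 1.364 = 2.37 K.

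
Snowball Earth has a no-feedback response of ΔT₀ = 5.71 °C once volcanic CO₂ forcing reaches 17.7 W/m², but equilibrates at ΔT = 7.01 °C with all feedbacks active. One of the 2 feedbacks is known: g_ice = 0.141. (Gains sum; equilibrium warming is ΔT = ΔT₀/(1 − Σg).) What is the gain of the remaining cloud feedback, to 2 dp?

0.04

Amplification A = ΔT/ΔT₀ = 7.01/5.71 = 1.228.
Total gain g = 1 − 1/A = 1 − 1/1.228 = 0.1857.
The known gain is 0.141.
g_cld = 0.1857 − 0.141 = 0.04.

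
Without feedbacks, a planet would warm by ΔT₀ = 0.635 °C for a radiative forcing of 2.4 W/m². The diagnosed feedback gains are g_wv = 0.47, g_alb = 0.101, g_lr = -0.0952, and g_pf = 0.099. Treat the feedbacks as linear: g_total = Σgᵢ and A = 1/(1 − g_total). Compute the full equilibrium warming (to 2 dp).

1.49 °C

Total gain g = 0.47 + 0.101 − 0.0952 + 0.099 = 0.5748.
Amplification A = 1/(1 − 0.5748) = 2.352.
ΔT = 0.635 × 2.352 = 1.49 °C.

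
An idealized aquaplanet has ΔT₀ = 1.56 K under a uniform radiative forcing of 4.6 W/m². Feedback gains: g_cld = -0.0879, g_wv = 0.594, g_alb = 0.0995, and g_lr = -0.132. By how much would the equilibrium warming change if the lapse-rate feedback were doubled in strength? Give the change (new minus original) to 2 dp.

-0.59 K

Original: g = 0.4736, ΔT = 1.56/(1−0.4736) = 2.9635 K.
With doubled lapse-rate: g' = 0.3416, ΔT' = 1.56/(1−0.3416) = 2.3694 K.
Change = 2.3694 − 2.9635 = -0.59 K.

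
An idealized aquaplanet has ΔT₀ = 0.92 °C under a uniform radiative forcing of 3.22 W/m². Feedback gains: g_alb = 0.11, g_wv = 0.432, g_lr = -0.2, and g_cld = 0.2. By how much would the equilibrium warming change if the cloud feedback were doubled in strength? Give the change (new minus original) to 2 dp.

1.56 °C

Original: g = 0.542, ΔT = 0.92/(1−0.542) = 2.0087 °C.
With doubled cloud: g' = 0.742, ΔT' = 0.92/(1−0.742) = 3.5659 °C.
Change = 3.5659 − 2.0087 = 1.56 °C.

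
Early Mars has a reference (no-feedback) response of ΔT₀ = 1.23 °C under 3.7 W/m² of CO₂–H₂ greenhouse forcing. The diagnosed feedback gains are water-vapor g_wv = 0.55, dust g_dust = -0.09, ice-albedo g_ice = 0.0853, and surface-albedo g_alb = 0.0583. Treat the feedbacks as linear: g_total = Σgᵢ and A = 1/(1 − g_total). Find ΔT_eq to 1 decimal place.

Total gain g = 0.55 − 0.09 + 0.0853 + 0.0583 = 0.6036.
Amplification A = 1/(1 − 0.6036) = 2.523.
ΔT = 1.23 × 2.523 = 3.1 °C.

3.1 °C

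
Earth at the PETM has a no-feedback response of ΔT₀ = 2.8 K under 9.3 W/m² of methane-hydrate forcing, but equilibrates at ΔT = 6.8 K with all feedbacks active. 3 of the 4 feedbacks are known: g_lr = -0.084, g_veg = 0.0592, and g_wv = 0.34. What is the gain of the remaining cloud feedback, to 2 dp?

Amplification A = ΔT/ΔT₀ = 6.8/2.8 = 2.429.
Total gain g = 1 − 1/A = 1 − 1/2.429 = 0.5883.
Known gains sum to -0.084 + 0.0592 + 0.34 = 0.3152.
g_cld = 0.5883 − 0.3152 = 0.27.

0.27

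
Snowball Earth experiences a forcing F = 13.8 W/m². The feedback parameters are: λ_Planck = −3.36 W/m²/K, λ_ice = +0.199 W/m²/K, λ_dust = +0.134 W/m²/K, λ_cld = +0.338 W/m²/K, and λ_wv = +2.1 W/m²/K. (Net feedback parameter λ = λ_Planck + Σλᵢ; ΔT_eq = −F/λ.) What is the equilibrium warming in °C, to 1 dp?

Net feedback parameter λ = (−3.36) + (+0.199) + (+0.134) + (+0.338) + (+2.1) = -0.589 W/m²/K.
ΔT = −F/λ = −13.8/(-0.589) = 23.4 °C.

23.4 °C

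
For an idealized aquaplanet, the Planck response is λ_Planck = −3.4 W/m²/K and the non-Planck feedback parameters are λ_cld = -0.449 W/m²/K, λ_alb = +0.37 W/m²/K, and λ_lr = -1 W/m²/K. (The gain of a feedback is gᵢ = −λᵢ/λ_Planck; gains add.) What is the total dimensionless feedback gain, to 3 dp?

-0.317

Convert to gains: g_cld = -0.449/3.4 = -0.1321; g_alb = 0.37/3.4 = 0.1088; g_lr = -1/3.4 = -0.2941.
Total gain g = -0.3174.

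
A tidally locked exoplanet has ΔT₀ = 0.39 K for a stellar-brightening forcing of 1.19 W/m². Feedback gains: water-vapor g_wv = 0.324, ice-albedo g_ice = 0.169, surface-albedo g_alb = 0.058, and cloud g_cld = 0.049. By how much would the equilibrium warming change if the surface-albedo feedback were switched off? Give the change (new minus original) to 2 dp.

-0.12 K

Original: g = 0.6, ΔT = 0.39/(1−0.6) = 0.9750 K.
Without surface-albedo: g' = 0.542, ΔT' = 0.39/(1−0.542) = 0.8515 K.
Change = 0.8515 − 0.9750 = -0.12 K.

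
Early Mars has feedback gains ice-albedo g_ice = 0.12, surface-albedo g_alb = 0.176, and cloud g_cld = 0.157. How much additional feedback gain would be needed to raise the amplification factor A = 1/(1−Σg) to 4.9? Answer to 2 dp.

0.34

Current total gain = 0.453.
Target gain for A = 4.9: g* = 1 − 1/4.9 = 0.7959.
Additional gain needed = 0.7959 − 0.453 = 0.34.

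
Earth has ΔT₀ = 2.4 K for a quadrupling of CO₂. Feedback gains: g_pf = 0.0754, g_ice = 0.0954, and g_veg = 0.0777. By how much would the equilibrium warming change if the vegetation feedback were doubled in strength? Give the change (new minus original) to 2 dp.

Original: g = 0.2485, ΔT = 2.4/(1−0.2485) = 3.1936 K.
With doubled vegetation: g' = 0.3262, ΔT' = 2.4/(1−0.3262) = 3.5619 K.
Change = 3.5619 − 3.1936 = 0.37 K.

0.37 K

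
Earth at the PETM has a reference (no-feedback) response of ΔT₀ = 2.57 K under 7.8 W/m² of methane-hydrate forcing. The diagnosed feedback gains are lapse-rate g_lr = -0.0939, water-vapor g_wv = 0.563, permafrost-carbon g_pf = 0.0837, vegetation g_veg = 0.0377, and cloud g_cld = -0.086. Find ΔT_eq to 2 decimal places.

5.19 K

Total gain g = -0.0939 + 0.563 + 0.0837 + 0.0377 − 0.086 = 0.5045.
Amplification A = 1/(1 − 0.5045) = 2.018.
ΔT = 2.57 × 2.018 = 5.19 K.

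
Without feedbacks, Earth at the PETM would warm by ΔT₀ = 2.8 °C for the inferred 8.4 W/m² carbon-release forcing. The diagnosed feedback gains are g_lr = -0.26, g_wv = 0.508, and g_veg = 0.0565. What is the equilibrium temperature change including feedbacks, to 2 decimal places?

Total gain g = -0.26 + 0.508 + 0.0565 = 0.3045.
Amplification A = 1/(1 − 0.3045) = 1.438.
ΔT = 2.8 × 1.438 = 4.03 °C.

4.03 °C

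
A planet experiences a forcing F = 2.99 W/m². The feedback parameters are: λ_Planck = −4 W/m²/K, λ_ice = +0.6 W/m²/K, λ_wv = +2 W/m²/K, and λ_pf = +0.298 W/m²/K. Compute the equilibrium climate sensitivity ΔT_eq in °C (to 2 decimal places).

2.71 °C

Net feedback parameter λ = (−4) + (+0.6) + (+2) + (+0.298) = -1.102 W/m²/K.
ΔT = −F/λ = −2.99/(-1.102) = 2.71 °C.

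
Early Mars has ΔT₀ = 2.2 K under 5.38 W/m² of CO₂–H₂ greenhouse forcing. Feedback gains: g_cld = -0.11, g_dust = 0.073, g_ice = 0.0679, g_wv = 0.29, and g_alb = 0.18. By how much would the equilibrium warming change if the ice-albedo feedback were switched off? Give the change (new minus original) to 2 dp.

-0.53 K

Original: g = 0.5009, ΔT = 2.2/(1−0.5009) = 4.4079 K.
Without ice-albedo: g' = 0.433, ΔT' = 2.2/(1−0.433) = 3.8801 K.
Change = 3.8801 − 4.4079 = -0.53 K.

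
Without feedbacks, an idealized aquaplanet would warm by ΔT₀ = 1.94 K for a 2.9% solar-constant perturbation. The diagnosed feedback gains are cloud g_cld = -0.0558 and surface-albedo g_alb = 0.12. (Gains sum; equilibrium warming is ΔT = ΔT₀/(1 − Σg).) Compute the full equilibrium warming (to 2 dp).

2.07 K

Total gain g = -0.0558 + 0.12 = 0.0642.
Amplification A = 1/(1 − 0.0642) = 1.069.
ΔT = 1.94 × 1.069 = 2.07 K.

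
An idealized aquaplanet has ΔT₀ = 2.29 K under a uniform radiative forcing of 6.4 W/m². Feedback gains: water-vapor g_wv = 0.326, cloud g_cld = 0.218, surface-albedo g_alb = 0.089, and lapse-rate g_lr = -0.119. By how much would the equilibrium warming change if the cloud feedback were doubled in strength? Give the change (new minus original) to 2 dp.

Original: g = 0.514, ΔT = 2.29/(1−0.514) = 4.7119 K.
With doubled cloud: g' = 0.732, ΔT' = 2.29/(1−0.732) = 8.5448 K.
Change = 8.5448 − 4.7119 = 3.83 K.

3.83 K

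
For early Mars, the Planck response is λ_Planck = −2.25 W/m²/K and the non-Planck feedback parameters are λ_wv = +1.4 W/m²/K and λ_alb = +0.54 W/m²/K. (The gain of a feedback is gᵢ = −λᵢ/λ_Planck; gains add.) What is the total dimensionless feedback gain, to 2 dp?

0.86

Convert to gains: g_wv = 1.4/2.25 = 0.6222; g_alb = 0.54/2.25 = 0.24.
Total gain g = 0.8622.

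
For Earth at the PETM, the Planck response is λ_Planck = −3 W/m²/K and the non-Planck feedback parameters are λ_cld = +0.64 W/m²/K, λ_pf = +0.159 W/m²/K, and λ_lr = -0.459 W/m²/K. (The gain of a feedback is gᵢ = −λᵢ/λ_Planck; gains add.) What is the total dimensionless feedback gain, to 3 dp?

0.113

Convert to gains: g_cld = 0.64/3 = 0.2133; g_pf = 0.159/3 = 0.053; g_lr = -0.459/3 = -0.153.
Total gain g = 0.1133.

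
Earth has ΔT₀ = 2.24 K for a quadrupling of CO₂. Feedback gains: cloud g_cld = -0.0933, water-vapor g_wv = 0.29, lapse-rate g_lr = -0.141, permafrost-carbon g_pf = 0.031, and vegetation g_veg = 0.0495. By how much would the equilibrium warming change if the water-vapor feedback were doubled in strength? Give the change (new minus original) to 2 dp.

1.31 K

Original: g = 0.1362, ΔT = 2.24/(1−0.1362) = 2.5932 K.
With doubled water-vapor: g' = 0.4262, ΔT' = 2.24/(1−0.4262) = 3.9038 K.
Change = 3.9038 − 2.5932 = 1.31 K.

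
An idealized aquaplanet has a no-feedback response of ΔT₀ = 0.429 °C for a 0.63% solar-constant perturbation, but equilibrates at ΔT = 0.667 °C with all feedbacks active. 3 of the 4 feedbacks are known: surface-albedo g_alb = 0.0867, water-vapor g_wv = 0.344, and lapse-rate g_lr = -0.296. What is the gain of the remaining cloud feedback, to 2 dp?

0.22

Amplification A = ΔT/ΔT₀ = 0.667/0.429 = 1.555.
Total gain g = 1 − 1/A = 1 − 1/1.555 = 0.3569.
Known gains sum to 0.0867 + 0.344 − 0.296 = 0.1347.
g_cld = 0.3569 − 0.1347 = 0.22.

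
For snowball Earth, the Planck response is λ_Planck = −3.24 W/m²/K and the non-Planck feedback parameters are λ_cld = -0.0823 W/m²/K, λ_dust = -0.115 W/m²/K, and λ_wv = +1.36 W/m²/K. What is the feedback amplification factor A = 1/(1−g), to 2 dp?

1.56

Convert to gains: g_cld = -0.0823/3.24 = -0.0254; g_dust = -0.115/3.24 = -0.03549; g_wv = 1.36/3.24 = 0.4198.
Total gain g = 0.35891.
A = 1/(1 − 0.35891) = 1.56.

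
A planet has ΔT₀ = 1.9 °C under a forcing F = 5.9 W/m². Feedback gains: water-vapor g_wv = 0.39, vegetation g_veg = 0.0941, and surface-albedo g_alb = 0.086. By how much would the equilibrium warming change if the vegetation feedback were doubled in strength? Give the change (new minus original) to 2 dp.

1.24 °C

Original: g = 0.5701, ΔT = 1.9/(1−0.5701) = 4.4196 °C.
With doubled vegetation: g' = 0.6642, ΔT' = 1.9/(1−0.6642) = 5.6581 °C.
Change = 5.6581 − 4.4196 = 1.24 °C.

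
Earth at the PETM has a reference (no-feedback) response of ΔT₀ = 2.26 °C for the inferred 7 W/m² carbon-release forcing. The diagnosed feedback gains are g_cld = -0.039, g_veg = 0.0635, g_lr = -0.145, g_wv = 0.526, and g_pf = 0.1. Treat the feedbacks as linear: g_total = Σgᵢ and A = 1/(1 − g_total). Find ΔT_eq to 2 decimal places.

4.57 °C

Total gain g = -0.039 + 0.0635 − 0.145 + 0.526 + 0.1 = 0.5055.
Amplification A = 1/(1 − 0.5055) = 2.022.
ΔT = 2.26 × 2.022 = 4.57 °C.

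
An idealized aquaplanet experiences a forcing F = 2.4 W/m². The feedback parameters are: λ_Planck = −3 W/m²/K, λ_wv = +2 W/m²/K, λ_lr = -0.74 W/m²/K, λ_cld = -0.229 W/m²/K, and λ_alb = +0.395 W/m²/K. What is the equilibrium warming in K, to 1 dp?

Net feedback parameter λ = (−3) + (+2) + (-0.74) + (-0.229) + (+0.395) = -1.574 W/m²/K.
ΔT = −F/λ = −2.4/(-1.574) = 1.5 K.

1.5 K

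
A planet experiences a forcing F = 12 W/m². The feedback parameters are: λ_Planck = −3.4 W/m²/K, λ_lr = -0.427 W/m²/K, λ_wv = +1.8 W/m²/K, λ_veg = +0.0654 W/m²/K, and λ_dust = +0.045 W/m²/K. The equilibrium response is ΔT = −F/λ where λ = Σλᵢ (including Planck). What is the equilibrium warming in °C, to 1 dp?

Net feedback parameter λ = (−3.4) + (-0.427) + (+1.8) + (+0.0654) + (+0.045) = -1.9166 W/m²/K.
ΔT = −F/λ = −12/(-1.9166) = 6.3 °C.

6.3 °C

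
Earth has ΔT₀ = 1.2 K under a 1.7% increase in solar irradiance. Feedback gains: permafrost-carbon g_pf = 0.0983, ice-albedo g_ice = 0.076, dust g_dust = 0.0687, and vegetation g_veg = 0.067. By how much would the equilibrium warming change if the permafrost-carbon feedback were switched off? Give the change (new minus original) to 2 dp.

-0.22 K

Original: g = 0.31, ΔT = 1.2/(1−0.31) = 1.7391 K.
Without permafrost-carbon: g' = 0.2117, ΔT' = 1.2/(1−0.2117) = 1.5223 K.
Change = 1.5223 − 1.7391 = -0.22 K.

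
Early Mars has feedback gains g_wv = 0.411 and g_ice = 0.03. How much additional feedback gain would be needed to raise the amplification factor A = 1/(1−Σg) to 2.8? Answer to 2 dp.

Current total gain = 0.441.
Target gain for A = 2.8: g* = 1 − 1/2.8 = 0.6429.
Additional gain needed = 0.6429 − 0.441 = 0.20.

0.20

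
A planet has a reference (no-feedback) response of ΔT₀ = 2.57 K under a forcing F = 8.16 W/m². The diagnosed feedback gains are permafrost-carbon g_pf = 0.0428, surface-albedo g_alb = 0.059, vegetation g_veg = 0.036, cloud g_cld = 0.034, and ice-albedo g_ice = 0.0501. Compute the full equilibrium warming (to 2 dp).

3.30 K

Total gain g = 0.0428 + 0.059 + 0.036 + 0.034 + 0.0501 = 0.2219.
Amplification A = 1/(1 − 0.2219) = 1.285.
ΔT = 2.57 × 1.285 = 3.30 K.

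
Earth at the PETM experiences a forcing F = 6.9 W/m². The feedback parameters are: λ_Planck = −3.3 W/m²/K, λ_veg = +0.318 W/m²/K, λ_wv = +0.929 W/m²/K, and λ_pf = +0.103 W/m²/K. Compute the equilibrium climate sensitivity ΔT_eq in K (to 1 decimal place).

3.5 K

Net feedback parameter λ = (−3.3) + (+0.318) + (+0.929) + (+0.103) = -1.95 W/m²/K.
ΔT = −F/λ = −6.9/(-1.95) = 3.5 K.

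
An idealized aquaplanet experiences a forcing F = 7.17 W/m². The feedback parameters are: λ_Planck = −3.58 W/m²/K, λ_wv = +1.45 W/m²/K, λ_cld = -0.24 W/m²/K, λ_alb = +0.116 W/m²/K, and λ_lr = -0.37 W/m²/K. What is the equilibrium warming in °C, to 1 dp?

Net feedback parameter λ = (−3.58) + (+1.45) + (-0.24) + (+0.116) + (-0.37) = -2.624 W/m²/K.
ΔT = −F/λ = −7.17/(-2.624) = 2.7 °C.

2.7 °C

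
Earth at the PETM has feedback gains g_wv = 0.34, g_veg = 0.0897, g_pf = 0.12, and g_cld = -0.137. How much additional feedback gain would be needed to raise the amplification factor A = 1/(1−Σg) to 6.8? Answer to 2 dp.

0.44

Current total gain = 0.4127.
Target gain for A = 6.8: g* = 1 − 1/6.8 = 0.8529.
Additional gain needed = 0.8529 − 0.4127 = 0.44.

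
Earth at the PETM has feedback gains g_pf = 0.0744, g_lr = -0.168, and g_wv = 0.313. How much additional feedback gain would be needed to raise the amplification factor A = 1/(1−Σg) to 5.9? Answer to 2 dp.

Current total gain = 0.2194.
Target gain for A = 5.9: g* = 1 − 1/5.9 = 0.8305.
Additional gain needed = 0.8305 − 0.2194 = 0.61.

0.61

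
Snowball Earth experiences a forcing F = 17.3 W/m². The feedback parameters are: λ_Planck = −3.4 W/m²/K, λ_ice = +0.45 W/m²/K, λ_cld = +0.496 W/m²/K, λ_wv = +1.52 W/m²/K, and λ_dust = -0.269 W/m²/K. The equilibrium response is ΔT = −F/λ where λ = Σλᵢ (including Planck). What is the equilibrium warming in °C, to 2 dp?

14.38 °C

Net feedback parameter λ = (−3.4) + (+0.45) + (+0.496) + (+1.52) + (-0.269) = -1.203 W/m²/K.
ΔT = −F/λ = −17.3/(-1.203) = 14.38 °C.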